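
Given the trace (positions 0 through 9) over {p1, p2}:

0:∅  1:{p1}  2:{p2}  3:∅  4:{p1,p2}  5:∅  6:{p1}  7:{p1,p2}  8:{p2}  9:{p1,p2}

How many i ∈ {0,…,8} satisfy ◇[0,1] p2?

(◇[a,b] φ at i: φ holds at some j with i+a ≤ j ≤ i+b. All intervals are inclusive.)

7

Evaluate at each i in [0,8]:
  i=0: ✗ (none in [0,1])
  i=1: ✓ (witness j=2)
  i=2: ✓ (witness j=2)
  i=3: ✓ (witness j=4)
  i=4: ✓ (witness j=4)
  i=5: ✗ (none in [5,6])
  i=6: ✓ (witness j=7)
  i=7: ✓ (witness j=7)
  i=8: ✓ (witness j=8)
Positions where it holds: {1, 2, 3, 4, 6, 7, 8} → 7.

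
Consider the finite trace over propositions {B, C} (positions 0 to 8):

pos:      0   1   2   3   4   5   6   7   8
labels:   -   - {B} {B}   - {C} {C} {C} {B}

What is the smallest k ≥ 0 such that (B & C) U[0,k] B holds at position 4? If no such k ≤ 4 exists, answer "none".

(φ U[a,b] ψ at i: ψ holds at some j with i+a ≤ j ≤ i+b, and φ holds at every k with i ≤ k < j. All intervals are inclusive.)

Need earliest j ≥ 4 with B, and (B & C) at every k in [4,j-1].
  j=4: rhs fails.
  j=5: rhs fails.
  j=6: rhs fails.
  j=7: rhs fails.
  j=8: rhs holds but lhs fails at k=4.
No witness within the range → none.

none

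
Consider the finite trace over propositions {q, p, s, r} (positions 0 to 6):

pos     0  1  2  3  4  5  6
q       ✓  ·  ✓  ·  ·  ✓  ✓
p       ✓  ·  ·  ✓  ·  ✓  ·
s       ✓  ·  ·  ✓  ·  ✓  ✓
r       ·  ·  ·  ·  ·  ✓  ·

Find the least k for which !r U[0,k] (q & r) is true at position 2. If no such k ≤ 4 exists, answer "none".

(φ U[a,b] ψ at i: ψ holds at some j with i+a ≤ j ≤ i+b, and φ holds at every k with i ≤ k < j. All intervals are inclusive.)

Need earliest j ≥ 2 with (q & r), and !r at every k in [2,j-1].
  j=2: rhs fails.
  j=3: rhs fails.
  j=4: rhs fails.
  j=5: rhs holds; lhs holds on [2,4]. k = 3.

3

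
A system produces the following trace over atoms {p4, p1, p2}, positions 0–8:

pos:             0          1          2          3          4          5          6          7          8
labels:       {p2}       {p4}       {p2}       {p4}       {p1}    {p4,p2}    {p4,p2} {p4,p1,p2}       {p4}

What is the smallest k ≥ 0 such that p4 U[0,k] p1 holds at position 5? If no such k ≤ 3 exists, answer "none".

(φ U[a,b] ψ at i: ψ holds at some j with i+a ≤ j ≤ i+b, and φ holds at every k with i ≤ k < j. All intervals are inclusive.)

2

Need earliest j ≥ 5 with p1, and p4 at every k in [5,j-1].
  j=5: rhs fails.
  j=6: rhs fails.
  j=7: rhs holds; lhs holds on [5,6]. k = 2.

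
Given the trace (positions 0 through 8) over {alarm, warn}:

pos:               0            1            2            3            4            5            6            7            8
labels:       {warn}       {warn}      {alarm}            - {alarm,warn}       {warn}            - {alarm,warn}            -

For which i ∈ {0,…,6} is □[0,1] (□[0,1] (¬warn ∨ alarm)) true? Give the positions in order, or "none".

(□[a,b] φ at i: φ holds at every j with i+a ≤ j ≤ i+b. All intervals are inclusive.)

Evaluate at each i in [0,6]:
  i=0: ✗ (fails at j=0)
  i=1: ✗ (fails at j=1)
  i=2: ✓ (all of [2,3])
  i=3: ✗ (fails at j=4)
  i=4: ✗ (fails at j=4)
  i=5: ✗ (fails at j=5)
  i=6: ✓ (all of [6,7])

2, 6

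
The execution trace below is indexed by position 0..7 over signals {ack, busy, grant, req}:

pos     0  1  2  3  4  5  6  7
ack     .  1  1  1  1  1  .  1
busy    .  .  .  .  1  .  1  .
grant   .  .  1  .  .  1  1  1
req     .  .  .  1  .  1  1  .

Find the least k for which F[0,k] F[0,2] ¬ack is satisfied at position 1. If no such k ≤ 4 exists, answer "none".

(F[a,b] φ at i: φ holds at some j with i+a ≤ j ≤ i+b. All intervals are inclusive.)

3

Scan j = 1,2,… for F[0,2] ¬ack:
  j=1: fails
  j=2: fails
  j=3: fails
  j=4: holds
First hit at j=4, so smallest k = 4-1 = 3.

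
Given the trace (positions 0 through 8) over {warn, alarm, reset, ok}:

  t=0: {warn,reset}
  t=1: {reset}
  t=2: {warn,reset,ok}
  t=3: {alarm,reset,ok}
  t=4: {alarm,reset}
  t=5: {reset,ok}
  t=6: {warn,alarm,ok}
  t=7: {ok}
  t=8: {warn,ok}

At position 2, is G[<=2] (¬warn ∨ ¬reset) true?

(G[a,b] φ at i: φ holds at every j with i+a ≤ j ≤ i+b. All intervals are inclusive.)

Check (¬warn ∨ ¬reset) at every j in [2,4]:
  j=2: false
  j=3: true
  j=4: true
Fails at j=2 → formula fails.

False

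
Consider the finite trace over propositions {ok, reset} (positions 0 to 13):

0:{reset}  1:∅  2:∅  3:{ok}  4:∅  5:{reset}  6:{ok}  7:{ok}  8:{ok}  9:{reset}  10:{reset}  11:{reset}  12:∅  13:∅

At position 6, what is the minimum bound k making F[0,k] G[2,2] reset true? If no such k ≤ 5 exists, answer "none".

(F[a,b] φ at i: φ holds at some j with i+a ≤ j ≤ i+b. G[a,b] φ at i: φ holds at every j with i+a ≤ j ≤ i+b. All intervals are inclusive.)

1

Scan j = 6,7,… for G[2,2] reset:
  j=6: fails
  j=7: holds
First hit at j=7, so smallest k = 7-6 = 1.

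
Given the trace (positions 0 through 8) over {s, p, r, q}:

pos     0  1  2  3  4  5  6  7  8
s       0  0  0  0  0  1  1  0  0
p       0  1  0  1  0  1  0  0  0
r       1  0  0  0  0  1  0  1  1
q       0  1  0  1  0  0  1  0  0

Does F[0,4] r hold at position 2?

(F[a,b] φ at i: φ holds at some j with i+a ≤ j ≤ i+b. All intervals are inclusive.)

True

Check r at each j in [2,6]:
  j=2: false
  j=3: false
  j=4: false
  j=5: true
  j=6: false
Found at j=5 → formula holds.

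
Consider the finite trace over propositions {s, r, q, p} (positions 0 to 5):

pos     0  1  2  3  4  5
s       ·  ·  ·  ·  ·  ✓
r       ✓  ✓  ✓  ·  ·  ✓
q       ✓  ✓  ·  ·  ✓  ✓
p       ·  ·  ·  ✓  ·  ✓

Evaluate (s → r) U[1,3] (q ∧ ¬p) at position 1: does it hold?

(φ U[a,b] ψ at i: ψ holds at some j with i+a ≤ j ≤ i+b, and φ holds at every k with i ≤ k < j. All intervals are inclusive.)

Need some j in [2,4] with (q ∧ ¬p), and (s → r) at every k in [1,j-1].
  j=2: (q ∧ ¬p) false.
  j=3: (q ∧ ¬p) false.
  j=4: (q ∧ ¬p) holds; (s → r) holds at every k in [1,3] → satisfied.

Holds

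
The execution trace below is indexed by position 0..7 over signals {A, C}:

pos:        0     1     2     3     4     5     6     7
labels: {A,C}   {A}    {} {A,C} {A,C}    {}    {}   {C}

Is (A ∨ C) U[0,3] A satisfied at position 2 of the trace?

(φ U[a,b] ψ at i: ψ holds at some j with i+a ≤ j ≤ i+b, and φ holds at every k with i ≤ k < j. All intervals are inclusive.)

False

Need some j in [2,5] with A, and (A ∨ C) at every k in [2,j-1].
  j=2: A false.
  j=3: A holds, but (A ∨ C) fails at k=2 → not this j.
  j=4: A holds, but (A ∨ C) fails at k=2 → not this j.
  j=5: A false.
No j in the window works → until fails.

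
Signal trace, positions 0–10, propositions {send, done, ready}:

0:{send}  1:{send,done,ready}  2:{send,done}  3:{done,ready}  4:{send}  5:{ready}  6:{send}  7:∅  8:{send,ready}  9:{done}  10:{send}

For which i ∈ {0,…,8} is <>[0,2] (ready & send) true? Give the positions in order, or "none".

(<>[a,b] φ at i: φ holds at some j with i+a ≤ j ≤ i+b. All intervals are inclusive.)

0, 1, 6, 7, 8

Evaluate at each i in [0,8]:
  i=0: ✓ (witness j=1)
  i=1: ✓ (witness j=1)
  i=2: ✗ (none in [2,4])
  i=3: ✗ (none in [3,5])
  i=4: ✗ (none in [4,6])
  i=5: ✗ (none in [5,7])
  i=6: ✓ (witness j=8)
  i=7: ✓ (witness j=8)
  i=8: ✓ (witness j=8)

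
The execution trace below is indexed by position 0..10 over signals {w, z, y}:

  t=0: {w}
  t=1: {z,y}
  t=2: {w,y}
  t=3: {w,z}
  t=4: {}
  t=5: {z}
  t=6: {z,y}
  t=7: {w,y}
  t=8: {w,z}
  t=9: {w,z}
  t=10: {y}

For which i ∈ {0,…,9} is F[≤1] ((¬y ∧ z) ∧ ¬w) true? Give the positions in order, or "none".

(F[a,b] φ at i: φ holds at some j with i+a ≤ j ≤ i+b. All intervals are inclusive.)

Evaluate at each i in [0,9]:
  i=0: ✗ (none in [0,1])
  i=1: ✗ (none in [1,2])
  i=2: ✗ (none in [2,3])
  i=3: ✗ (none in [3,4])
  i=4: ✓ (witness j=5)
  i=5: ✓ (witness j=5)
  i=6: ✗ (none in [6,7])
  i=7: ✗ (none in [7,8])
  i=8: ✗ (none in [8,9])
  i=9: ✗ (none in [9,10])

4, 5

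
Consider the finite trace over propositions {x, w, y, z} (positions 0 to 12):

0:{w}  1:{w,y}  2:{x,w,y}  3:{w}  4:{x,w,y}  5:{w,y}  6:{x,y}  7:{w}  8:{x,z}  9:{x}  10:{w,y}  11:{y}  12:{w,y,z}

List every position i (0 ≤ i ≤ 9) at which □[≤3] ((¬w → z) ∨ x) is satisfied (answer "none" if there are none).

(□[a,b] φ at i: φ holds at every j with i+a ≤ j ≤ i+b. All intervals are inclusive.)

0, 1, 2, 3, 4, 5, 6, 7

Evaluate at each i in [0,9]:
  i=0: ✓ (all of [0,3])
  i=1: ✓ (all of [1,4])
  i=2: ✓ (all of [2,5])
  i=3: ✓ (all of [3,6])
  i=4: ✓ (all of [4,7])
  i=5: ✓ (all of [5,8])
  i=6: ✓ (all of [6,9])
  i=7: ✓ (all of [7,10])
  i=8: ✗ (fails at j=11)
  i=9: ✗ (fails at j=11)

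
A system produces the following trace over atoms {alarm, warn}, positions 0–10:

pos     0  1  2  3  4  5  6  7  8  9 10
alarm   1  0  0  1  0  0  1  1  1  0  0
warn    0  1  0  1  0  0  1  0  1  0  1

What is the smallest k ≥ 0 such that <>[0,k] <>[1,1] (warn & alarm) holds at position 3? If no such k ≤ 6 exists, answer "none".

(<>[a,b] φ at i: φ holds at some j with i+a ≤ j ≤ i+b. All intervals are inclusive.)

2

Scan j = 3,4,… for <>[1,1] (warn & alarm):
  j=3: fails
  j=4: fails
  j=5: holds
First hit at j=5, so smallest k = 5-3 = 2.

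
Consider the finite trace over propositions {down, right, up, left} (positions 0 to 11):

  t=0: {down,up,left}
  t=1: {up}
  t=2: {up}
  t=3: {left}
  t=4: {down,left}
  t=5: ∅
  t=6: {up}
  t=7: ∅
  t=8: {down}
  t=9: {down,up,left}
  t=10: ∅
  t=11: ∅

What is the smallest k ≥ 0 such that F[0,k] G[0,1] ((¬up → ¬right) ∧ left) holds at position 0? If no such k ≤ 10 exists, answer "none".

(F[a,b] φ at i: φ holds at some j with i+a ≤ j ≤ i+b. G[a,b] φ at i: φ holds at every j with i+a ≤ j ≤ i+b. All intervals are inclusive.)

3

Scan j = 0,1,… for G[0,1] ((¬up → ¬right) ∧ left):
  j=0: fails
  j=1: fails
  j=2: fails
  j=3: holds
First hit at j=3, so smallest k = 3-0 = 3.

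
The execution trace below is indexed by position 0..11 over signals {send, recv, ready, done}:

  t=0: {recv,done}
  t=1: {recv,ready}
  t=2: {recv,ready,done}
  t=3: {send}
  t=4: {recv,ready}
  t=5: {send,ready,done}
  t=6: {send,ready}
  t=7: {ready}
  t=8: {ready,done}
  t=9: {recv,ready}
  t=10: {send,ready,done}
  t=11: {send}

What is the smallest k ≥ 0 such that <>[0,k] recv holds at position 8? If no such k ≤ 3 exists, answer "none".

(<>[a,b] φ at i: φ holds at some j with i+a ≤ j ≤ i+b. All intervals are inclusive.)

1

Scan j = 8,9,… for recv:
  j=8: fails
  j=9: holds
First hit at j=9, so smallest k = 9-8 = 1.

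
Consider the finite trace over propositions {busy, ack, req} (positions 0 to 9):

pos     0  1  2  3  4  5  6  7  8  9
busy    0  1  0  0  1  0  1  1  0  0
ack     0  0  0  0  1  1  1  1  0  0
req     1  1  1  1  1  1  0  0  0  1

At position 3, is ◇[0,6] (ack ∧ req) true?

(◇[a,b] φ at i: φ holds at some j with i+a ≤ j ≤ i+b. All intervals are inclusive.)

Holds

Check (ack ∧ req) at each j in [3,9]:
  j=3: false
  j=4: true
  j=5: true
  j=6: false
  j=7: false
  j=8: false
  j=9: false
Found at j=4 → formula holds.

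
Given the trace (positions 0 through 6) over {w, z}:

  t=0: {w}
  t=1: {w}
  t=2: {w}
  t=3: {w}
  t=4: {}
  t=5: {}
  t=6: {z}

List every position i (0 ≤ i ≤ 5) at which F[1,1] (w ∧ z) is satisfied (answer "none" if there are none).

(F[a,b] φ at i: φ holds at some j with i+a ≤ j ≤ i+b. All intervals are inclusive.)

none

Evaluate at each i in [0,5]:
  i=0: ✗ (none in [1,1])
  i=1: ✗ (none in [2,2])
  i=2: ✗ (none in [3,3])
  i=3: ✗ (none in [4,4])
  i=4: ✗ (none in [5,5])
  i=5: ✗ (none in [6,6])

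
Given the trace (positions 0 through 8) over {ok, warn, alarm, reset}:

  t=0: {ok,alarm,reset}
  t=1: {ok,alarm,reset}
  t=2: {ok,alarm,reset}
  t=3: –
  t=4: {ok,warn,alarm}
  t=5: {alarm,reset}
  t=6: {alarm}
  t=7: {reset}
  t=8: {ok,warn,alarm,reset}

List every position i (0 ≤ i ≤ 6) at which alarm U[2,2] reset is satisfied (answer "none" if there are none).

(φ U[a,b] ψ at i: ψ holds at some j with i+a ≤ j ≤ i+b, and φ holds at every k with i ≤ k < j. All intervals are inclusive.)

Evaluate at each i in [0,6]:
  i=0: ✓ (rhs at j=2; lhs holds on [0,1])
  i=1: ✗ (no rhs in [3,3])
  i=2: ✗ (no rhs in [4,4])
  i=3: ✗ (lhs fails at k=3 before rhs at j=5)
  i=4: ✗ (no rhs in [6,6])
  i=5: ✓ (rhs at j=7; lhs holds on [5,6])
  i=6: ✗ (lhs fails at k=7 before rhs at j=8)

0, 5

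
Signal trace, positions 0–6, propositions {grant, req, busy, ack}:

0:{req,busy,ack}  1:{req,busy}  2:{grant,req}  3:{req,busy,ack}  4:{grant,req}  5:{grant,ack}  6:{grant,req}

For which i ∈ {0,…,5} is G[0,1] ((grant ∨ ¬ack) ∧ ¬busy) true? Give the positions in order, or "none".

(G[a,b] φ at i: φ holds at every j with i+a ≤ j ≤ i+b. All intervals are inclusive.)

4, 5

Evaluate at each i in [0,5]:
  i=0: ✗ (fails at j=0)
  i=1: ✗ (fails at j=1)
  i=2: ✗ (fails at j=3)
  i=3: ✗ (fails at j=3)
  i=4: ✓ (all of [4,5])
  i=5: ✓ (all of [5,6])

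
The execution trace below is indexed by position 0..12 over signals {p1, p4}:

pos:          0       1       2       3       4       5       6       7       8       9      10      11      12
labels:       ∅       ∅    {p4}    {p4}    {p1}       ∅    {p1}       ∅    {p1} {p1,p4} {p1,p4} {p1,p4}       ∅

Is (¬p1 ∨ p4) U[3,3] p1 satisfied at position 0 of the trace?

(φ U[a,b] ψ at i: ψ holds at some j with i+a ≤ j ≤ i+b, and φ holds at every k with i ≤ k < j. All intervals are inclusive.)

Does not hold

Need some j in [3,3] with p1, and (¬p1 ∨ p4) at every k in [0,j-1].
  j=3: p1 false.
No j in the window works → until fails.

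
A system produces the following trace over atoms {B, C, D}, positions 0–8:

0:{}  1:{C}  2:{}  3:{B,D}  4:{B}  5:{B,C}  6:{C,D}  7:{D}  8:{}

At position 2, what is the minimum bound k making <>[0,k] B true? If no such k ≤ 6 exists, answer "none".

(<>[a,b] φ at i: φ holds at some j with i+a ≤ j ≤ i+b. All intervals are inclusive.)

1

Scan j = 2,3,… for B:
  j=2: fails
  j=3: holds
First hit at j=3, so smallest k = 3-2 = 1.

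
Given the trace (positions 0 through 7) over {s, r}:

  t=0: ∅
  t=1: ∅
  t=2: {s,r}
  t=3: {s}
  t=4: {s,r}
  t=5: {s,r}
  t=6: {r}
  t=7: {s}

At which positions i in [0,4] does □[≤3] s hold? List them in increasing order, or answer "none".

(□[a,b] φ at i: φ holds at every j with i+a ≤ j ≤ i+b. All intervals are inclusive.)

2

Evaluate at each i in [0,4]:
  i=0: ✗ (fails at j=0)
  i=1: ✗ (fails at j=1)
  i=2: ✓ (all of [2,5])
  i=3: ✗ (fails at j=6)
  i=4: ✗ (fails at j=6)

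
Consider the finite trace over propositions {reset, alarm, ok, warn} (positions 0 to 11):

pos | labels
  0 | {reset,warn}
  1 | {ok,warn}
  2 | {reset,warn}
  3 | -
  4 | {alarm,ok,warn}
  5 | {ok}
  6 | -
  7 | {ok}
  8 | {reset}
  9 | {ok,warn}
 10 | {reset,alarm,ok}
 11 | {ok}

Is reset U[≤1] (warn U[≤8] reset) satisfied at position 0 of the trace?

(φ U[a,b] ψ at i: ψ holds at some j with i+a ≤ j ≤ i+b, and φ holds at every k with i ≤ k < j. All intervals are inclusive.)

Need some j in [0,1] with (warn U[≤8] reset), and reset at every k in [0,j-1].
  j=0: (warn U[≤8] reset) holds; no prefix to check → satisfied.

Holds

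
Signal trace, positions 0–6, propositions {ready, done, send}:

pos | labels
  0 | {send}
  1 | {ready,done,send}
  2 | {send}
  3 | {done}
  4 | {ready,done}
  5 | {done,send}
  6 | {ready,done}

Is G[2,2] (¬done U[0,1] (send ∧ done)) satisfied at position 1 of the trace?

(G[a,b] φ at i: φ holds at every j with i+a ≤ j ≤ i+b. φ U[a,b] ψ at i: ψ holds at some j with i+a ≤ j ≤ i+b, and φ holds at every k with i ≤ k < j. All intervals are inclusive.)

Does not hold

Check (¬done U[0,1] (send ∧ done)) at every j in [3,3]:
  j=3: fails
Fails at j=3 → formula fails.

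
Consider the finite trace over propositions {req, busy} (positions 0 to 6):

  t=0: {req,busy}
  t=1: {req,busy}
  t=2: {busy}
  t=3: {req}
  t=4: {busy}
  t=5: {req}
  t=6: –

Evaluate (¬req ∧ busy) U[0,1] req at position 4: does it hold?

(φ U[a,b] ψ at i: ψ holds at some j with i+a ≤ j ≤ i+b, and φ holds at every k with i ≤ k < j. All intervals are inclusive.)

Need some j in [4,5] with req, and (¬req ∧ busy) at every k in [4,j-1].
  j=4: req false.
  j=5: req holds; (¬req ∧ busy) holds at every k in [4,4] → satisfied.

True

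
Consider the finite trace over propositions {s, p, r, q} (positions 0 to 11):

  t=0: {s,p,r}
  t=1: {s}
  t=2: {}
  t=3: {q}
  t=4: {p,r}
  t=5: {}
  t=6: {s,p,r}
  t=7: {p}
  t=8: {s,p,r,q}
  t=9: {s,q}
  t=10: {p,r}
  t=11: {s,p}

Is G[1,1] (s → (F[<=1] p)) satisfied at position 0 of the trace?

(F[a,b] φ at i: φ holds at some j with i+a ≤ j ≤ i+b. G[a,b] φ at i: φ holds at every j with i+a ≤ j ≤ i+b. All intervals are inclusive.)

Check (s → (F[<=1] p)) at every j in [1,1]:
  j=1: antecedent true; consequent fails (none in [1,2]) → ✗
Fails at j=1 → formula fails.

No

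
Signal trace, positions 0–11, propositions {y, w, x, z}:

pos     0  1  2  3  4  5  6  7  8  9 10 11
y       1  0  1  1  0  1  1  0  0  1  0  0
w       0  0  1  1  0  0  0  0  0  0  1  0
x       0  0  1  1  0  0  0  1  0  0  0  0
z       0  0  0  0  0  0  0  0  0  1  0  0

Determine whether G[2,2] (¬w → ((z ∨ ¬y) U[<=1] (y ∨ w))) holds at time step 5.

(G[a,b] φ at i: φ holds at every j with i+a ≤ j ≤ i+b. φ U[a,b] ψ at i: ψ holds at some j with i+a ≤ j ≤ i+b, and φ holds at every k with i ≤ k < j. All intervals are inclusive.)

Check (¬w → ((z ∨ ¬y) U[<=1] (y ∨ w))) at every j in [7,7]:
  j=7: antecedent true; consequent fails → ✗
Fails at j=7 → formula fails.

False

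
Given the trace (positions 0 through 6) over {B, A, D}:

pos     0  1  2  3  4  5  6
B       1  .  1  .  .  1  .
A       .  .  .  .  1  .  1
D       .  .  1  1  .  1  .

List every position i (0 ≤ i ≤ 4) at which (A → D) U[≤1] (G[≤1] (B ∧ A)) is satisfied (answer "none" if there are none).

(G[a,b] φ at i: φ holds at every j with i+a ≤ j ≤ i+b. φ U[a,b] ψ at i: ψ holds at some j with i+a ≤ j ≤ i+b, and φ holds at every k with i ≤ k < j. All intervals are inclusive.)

Evaluate at each i in [0,4]:
  i=0: ✗ (no rhs in [0,1])
  i=1: ✗ (no rhs in [1,2])
  i=2: ✗ (no rhs in [2,3])
  i=3: ✗ (no rhs in [3,4])
  i=4: ✗ (no rhs in [4,5])

none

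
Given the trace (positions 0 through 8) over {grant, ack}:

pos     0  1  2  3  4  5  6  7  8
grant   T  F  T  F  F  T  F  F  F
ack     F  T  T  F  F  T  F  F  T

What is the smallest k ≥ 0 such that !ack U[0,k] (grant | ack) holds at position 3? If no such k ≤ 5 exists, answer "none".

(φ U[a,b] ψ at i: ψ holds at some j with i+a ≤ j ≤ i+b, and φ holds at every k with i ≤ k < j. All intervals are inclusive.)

Need earliest j ≥ 3 with (grant | ack), and !ack at every k in [3,j-1].
  j=3: rhs fails.
  j=4: rhs fails.
  j=5: rhs holds; lhs holds on [3,4]. k = 2.

2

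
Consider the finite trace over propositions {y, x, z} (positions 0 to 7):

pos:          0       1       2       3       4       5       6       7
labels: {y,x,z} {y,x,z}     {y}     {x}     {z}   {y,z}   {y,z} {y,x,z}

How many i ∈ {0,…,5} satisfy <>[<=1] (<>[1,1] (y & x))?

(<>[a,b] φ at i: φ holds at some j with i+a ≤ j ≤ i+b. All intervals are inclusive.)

2

Evaluate at each i in [0,5]:
  i=0: ✓ (witness j=0)
  i=1: ✗ (none in [1,2])
  i=2: ✗ (none in [2,3])
  i=3: ✗ (none in [3,4])
  i=4: ✗ (none in [4,5])
  i=5: ✓ (witness j=6)
Positions where it holds: {0, 5} → 2.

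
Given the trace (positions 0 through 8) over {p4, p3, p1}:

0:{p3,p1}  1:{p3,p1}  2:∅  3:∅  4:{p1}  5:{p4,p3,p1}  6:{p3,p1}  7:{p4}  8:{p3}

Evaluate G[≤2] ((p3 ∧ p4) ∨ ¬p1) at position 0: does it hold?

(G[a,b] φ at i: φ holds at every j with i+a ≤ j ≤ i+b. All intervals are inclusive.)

False

Check ((p3 ∧ p4) ∨ ¬p1) at every j in [0,2]:
  j=0: false
  j=1: false
  j=2: true
Fails at j=0 → formula fails.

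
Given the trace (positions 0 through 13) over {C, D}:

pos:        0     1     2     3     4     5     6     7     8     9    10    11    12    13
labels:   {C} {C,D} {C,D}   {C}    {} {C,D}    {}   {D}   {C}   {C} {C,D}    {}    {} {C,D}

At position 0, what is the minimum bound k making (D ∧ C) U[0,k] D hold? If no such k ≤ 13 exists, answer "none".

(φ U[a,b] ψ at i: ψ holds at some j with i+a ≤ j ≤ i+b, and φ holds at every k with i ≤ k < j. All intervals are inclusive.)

Need earliest j ≥ 0 with D, and (D ∧ C) at every k in [0,j-1].
  j=0: rhs fails.
  j=1: rhs holds but lhs fails at k=0.
  j=2: rhs holds but lhs fails at k=0.
  j=3: rhs fails.
  j=4: rhs fails.
  j=5: rhs holds but lhs fails at k=0.
  j=6: rhs fails.
  j=7: rhs holds but lhs fails at k=0.
  j=8: rhs fails.
  j=9: rhs fails.
  j=10: rhs holds but lhs fails at k=0.
  j=11: rhs fails.
  j=12: rhs fails.
  j=13: rhs holds but lhs fails at k=0.
No witness within the range → none.

none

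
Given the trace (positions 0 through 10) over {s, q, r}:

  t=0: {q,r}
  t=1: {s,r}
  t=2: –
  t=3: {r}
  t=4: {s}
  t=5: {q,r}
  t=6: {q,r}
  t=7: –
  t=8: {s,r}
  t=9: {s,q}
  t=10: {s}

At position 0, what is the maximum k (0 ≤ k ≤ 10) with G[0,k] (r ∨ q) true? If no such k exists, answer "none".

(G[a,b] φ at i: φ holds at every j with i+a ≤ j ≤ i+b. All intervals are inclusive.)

(r ∨ q) must hold from j=0 onward; find where it first fails.
  j=0: holds
  j=1: holds
  j=2: fails
Holds on [0,1], so largest k = 1.

1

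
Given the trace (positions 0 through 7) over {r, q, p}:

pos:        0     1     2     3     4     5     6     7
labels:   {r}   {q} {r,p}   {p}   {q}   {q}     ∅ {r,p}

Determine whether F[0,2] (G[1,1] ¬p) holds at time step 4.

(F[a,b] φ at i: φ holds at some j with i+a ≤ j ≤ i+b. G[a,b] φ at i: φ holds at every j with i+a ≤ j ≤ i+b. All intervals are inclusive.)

Check G[1,1] ¬p at each j in [4,6]:
  j=4: holds on [5,5]
  j=5: holds on [6,6]
  j=6: fails at 7
Found at j=4 → formula holds.

Yes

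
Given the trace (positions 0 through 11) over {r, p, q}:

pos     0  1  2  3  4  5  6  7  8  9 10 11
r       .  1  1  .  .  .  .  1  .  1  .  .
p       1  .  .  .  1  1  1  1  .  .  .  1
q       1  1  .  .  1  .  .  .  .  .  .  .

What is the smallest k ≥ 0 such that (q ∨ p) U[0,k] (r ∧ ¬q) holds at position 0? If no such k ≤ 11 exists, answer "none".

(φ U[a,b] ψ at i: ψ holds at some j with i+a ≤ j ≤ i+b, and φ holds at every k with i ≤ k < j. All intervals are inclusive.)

2

Need earliest j ≥ 0 with (r ∧ ¬q), and (q ∨ p) at every k in [0,j-1].
  j=0: rhs fails.
  j=1: rhs fails.
  j=2: rhs holds; lhs holds on [0,1]. k = 2.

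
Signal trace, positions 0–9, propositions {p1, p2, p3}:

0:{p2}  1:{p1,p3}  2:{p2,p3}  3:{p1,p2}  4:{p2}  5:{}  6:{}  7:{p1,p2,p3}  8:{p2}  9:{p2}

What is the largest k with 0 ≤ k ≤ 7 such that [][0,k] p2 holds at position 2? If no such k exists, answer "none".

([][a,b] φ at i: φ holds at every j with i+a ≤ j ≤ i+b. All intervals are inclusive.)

p2 must hold from j=2 onward; find where it first fails.
  j=2: holds
  j=3: holds
  j=4: holds
  j=5: fails
Holds on [2,4], so largest k = 2.

2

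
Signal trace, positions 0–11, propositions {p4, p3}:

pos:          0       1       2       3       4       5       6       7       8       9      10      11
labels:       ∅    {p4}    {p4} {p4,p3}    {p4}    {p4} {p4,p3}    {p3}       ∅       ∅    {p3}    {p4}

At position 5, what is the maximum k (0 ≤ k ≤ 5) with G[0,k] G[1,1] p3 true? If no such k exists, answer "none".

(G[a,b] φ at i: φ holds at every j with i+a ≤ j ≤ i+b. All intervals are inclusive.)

G[1,1] p3 must hold from j=5 onward; find where it first fails.
  j=5: holds
  j=6: holds
  j=7: fails
Holds on [5,6], so largest k = 1.

1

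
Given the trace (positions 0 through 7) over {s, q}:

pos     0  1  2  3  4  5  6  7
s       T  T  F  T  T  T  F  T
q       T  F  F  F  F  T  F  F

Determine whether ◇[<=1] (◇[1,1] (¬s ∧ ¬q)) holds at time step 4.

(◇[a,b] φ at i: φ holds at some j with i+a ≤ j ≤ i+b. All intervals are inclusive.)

Holds

Check ◇[1,1] (¬s ∧ ¬q) at each j in [4,5]:
  j=4: fails (none in [5,5])
  j=5: holds (witness at 6)
Found at j=5 → formula holds.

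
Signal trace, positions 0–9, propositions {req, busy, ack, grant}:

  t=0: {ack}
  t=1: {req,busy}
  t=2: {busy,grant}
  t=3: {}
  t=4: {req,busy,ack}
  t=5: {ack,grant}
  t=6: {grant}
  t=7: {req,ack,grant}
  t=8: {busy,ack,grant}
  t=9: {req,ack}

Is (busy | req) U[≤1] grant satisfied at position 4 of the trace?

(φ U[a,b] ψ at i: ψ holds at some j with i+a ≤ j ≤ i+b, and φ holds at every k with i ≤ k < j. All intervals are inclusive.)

Need some j in [4,5] with grant, and (busy | req) at every k in [4,j-1].
  j=4: grant false.
  j=5: grant holds; (busy | req) holds at every k in [4,4] → satisfied.

Holds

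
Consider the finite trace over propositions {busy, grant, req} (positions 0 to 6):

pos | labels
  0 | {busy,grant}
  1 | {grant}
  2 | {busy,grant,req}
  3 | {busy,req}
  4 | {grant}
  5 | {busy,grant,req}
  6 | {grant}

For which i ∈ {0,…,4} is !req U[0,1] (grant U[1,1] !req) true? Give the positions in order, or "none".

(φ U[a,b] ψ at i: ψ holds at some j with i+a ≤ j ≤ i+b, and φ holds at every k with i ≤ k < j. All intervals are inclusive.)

0, 4

Evaluate at each i in [0,4]:
  i=0: ✓ (rhs at j=0)
  i=1: ✗ (no rhs in [1,2])
  i=2: ✗ (no rhs in [2,3])
  i=3: ✗ (no rhs in [3,4])
  i=4: ✓ (rhs at j=5; lhs holds on [4,4])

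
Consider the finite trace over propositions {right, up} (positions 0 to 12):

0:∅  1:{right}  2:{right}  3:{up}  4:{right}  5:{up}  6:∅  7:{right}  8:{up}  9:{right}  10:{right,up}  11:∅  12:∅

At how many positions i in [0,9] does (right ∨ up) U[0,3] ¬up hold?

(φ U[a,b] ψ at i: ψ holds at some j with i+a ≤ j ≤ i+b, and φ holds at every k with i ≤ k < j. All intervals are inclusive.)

10

Evaluate at each i in [0,9]:
  i=0: ✓ (rhs at j=0)
  i=1: ✓ (rhs at j=1)
  i=2: ✓ (rhs at j=2)
  i=3: ✓ (rhs at j=4; lhs holds on [3,3])
  i=4: ✓ (rhs at j=4)
  i=5: ✓ (rhs at j=6; lhs holds on [5,5])
  i=6: ✓ (rhs at j=6)
  i=7: ✓ (rhs at j=7)
  i=8: ✓ (rhs at j=9; lhs holds on [8,8])
  i=9: ✓ (rhs at j=9)
Positions where it holds: {0, 1, 2, 3, 4, 5, 6, 7, 8, 9} → 10.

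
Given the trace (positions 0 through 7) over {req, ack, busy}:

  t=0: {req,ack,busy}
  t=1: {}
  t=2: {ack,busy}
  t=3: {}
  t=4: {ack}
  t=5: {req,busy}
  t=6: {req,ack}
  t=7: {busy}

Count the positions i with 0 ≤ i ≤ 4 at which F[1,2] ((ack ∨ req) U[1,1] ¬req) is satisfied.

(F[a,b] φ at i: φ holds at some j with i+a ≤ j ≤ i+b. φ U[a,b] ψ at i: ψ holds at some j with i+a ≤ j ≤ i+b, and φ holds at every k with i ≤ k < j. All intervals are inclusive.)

3

Evaluate at each i in [0,4]:
  i=0: ✓ (witness j=2)
  i=1: ✓ (witness j=2)
  i=2: ✗ (none in [3,4])
  i=3: ✗ (none in [4,5])
  i=4: ✓ (witness j=6)
Positions where it holds: {0, 1, 4} → 3.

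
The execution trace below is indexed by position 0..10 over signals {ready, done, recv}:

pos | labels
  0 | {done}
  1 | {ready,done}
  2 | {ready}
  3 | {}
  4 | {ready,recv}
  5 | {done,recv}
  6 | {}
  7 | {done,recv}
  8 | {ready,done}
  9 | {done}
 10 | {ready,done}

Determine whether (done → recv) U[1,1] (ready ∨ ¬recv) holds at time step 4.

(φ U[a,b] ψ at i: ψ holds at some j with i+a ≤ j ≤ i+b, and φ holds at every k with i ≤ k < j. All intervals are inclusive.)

False

Need some j in [5,5] with (ready ∨ ¬recv), and (done → recv) at every k in [4,j-1].
  j=5: (ready ∨ ¬recv) false.
No j in the window works → until fails.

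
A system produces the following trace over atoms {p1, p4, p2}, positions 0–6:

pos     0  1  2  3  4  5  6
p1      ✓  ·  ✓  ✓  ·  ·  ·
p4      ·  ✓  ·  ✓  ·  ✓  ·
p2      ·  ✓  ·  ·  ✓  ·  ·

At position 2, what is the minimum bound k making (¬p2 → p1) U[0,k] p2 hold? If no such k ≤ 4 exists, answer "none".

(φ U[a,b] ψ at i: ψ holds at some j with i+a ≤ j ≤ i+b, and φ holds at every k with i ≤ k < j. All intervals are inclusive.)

2

Need earliest j ≥ 2 with p2, and (¬p2 → p1) at every k in [2,j-1].
  j=2: rhs fails.
  j=3: rhs fails.
  j=4: rhs holds; lhs holds on [2,3]. k = 2.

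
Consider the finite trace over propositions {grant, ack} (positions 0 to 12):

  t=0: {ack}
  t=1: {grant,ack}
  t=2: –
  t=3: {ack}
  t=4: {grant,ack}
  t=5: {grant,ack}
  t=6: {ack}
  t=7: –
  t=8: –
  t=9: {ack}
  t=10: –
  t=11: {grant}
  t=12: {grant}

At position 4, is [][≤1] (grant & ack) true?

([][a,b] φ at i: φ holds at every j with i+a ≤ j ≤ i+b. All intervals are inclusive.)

Holds

Check (grant & ack) at every j in [4,5]:
  j=4: true
  j=5: true
All positions satisfy it → formula holds.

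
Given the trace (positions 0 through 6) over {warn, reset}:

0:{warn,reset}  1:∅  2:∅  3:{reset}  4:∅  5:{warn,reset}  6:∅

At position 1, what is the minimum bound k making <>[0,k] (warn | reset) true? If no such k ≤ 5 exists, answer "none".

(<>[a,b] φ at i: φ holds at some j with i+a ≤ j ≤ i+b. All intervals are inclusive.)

Scan j = 1,2,… for (warn | reset):
  j=1: fails
  j=2: fails
  j=3: holds
First hit at j=3, so smallest k = 3-1 = 2.

2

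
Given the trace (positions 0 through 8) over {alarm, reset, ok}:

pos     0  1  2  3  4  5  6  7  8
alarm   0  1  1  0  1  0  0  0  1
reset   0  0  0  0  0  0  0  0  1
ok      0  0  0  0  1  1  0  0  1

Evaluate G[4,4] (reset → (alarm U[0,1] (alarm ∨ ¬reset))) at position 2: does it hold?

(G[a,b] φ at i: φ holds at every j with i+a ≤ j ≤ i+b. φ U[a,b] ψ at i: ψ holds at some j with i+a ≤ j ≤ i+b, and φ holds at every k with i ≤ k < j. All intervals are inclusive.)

Check (reset → (alarm U[0,1] (alarm ∨ ¬reset))) at every j in [6,6]:
  j=6: antecedent false → ✓
All positions satisfy it → formula holds.

Holds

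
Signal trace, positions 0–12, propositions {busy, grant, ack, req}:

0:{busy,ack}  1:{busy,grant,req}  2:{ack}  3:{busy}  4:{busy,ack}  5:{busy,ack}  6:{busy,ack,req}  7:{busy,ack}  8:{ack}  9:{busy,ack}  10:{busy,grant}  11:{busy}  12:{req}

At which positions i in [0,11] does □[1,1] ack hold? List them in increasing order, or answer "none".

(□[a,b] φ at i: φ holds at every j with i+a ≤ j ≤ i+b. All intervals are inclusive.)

Evaluate at each i in [0,11]:
  i=0: ✗ (fails at j=1)
  i=1: ✓ (all of [2,2])
  i=2: ✗ (fails at j=3)
  i=3: ✓ (all of [4,4])
  i=4: ✓ (all of [5,5])
  i=5: ✓ (all of [6,6])
  i=6: ✓ (all of [7,7])
  i=7: ✓ (all of [8,8])
  i=8: ✓ (all of [9,9])
  i=9: ✗ (fails at j=10)
  i=10: ✗ (fails at j=11)
  i=11: ✗ (fails at j=12)

1, 3, 4, 5, 6, 7, 8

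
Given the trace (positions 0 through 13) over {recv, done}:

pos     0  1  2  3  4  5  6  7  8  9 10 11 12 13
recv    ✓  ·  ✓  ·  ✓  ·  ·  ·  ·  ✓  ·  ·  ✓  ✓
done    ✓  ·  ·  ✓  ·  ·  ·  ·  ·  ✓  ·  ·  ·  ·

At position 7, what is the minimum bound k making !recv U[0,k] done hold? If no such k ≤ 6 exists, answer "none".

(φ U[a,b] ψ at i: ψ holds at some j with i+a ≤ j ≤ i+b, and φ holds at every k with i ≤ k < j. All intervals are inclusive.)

2

Need earliest j ≥ 7 with done, and !recv at every k in [7,j-1].
  j=7: rhs fails.
  j=8: rhs fails.
  j=9: rhs holds; lhs holds on [7,8]. k = 2.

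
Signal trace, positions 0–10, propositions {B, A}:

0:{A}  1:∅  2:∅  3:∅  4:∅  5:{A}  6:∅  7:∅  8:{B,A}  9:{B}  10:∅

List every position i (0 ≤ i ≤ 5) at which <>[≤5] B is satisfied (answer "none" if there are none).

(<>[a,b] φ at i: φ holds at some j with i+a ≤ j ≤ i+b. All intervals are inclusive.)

Evaluate at each i in [0,5]:
  i=0: ✗ (none in [0,5])
  i=1: ✗ (none in [1,6])
  i=2: ✗ (none in [2,7])
  i=3: ✓ (witness j=8)
  i=4: ✓ (witness j=8)
  i=5: ✓ (witness j=8)

3, 4, 5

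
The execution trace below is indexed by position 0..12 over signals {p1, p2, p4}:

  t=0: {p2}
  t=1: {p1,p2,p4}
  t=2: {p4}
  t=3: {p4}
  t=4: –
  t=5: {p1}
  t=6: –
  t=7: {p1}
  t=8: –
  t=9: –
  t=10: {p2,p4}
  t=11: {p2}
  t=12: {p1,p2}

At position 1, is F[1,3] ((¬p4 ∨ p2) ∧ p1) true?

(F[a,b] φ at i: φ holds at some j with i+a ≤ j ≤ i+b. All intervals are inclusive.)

No

Check ((¬p4 ∨ p2) ∧ p1) at each j in [2,4]:
  j=2: false
  j=3: false
  j=4: false
No position in the window satisfies it → formula fails.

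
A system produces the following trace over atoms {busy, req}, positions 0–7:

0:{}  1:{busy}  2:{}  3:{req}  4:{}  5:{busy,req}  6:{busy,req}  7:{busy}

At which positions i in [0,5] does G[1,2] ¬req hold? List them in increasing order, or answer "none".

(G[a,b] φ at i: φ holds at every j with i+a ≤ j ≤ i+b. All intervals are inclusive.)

0

Evaluate at each i in [0,5]:
  i=0: ✓ (all of [1,2])
  i=1: ✗ (fails at j=3)
  i=2: ✗ (fails at j=3)
  i=3: ✗ (fails at j=5)
  i=4: ✗ (fails at j=5)
  i=5: ✗ (fails at j=6)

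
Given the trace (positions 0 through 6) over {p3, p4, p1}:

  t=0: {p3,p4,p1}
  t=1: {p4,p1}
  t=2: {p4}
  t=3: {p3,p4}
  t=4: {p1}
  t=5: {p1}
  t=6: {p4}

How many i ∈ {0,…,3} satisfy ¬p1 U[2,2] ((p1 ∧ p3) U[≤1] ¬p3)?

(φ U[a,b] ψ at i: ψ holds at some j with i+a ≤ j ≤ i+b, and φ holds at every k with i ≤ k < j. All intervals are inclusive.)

Evaluate at each i in [0,3]:
  i=0: ✗ (lhs fails at k=0 before rhs at j=2)
  i=1: ✗ (no rhs in [3,3])
  i=2: ✓ (rhs at j=4; lhs holds on [2,3])
  i=3: ✗ (lhs fails at k=4 before rhs at j=5)
Positions where it holds: {2} → 1.

1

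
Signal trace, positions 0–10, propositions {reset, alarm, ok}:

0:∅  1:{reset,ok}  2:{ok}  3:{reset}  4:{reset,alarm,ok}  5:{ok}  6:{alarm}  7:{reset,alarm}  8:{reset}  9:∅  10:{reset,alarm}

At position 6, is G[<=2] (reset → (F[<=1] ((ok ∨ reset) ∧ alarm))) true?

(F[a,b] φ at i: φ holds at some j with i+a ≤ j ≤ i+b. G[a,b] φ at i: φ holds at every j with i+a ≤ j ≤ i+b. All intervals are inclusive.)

False

Check (reset → (F[<=1] ((ok ∨ reset) ∧ alarm))) at every j in [6,8]:
  j=6: antecedent false → ✓
  j=7: antecedent true; consequent holds (witness at 7) → ✓
  j=8: antecedent true; consequent fails (none in [8,9]) → ✗
Fails at j=8 → formula fails.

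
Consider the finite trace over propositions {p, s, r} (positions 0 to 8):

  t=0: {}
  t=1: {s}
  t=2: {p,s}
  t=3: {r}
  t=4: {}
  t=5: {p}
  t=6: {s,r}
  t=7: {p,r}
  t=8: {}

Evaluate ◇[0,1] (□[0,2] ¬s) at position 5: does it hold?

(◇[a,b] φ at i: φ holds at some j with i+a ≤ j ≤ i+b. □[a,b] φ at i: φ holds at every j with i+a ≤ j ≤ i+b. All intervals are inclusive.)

False

Check □[0,2] ¬s at each j in [5,6]:
  j=5: fails at 6
  j=6: fails at 6
No position in the window satisfies it → formula fails.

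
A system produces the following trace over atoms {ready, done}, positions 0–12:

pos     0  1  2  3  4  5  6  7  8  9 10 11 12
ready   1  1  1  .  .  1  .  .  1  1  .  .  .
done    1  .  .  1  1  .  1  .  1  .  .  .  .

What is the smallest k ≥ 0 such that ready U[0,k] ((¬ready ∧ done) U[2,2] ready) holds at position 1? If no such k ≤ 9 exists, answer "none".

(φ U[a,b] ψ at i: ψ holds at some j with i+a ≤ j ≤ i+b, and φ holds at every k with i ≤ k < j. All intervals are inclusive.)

Need earliest j ≥ 1 with ((¬ready ∧ done) U[2,2] ready), and ready at every k in [1,j-1].
  j=1: rhs fails.
  j=2: rhs fails.
  j=3: rhs holds; lhs holds on [1,2]. k = 2.

2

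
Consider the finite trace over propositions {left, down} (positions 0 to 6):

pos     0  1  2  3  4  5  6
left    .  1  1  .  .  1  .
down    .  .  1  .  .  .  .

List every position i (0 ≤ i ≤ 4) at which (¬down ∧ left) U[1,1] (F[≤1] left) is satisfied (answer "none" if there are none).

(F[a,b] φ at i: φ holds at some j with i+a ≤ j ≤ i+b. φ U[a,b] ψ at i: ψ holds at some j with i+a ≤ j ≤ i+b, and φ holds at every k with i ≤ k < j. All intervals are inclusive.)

Evaluate at each i in [0,4]:
  i=0: ✗ (lhs fails at k=0 before rhs at j=1)
  i=1: ✓ (rhs at j=2; lhs holds on [1,1])
  i=2: ✗ (no rhs in [3,3])
  i=3: ✗ (lhs fails at k=3 before rhs at j=4)
  i=4: ✗ (lhs fails at k=4 before rhs at j=5)

1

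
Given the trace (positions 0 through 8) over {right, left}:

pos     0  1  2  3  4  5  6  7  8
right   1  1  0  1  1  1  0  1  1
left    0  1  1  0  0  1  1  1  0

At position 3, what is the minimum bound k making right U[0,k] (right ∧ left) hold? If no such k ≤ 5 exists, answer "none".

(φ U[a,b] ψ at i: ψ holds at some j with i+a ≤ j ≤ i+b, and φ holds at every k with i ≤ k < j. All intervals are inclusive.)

2

Need earliest j ≥ 3 with (right ∧ left), and right at every k in [3,j-1].
  j=3: rhs fails.
  j=4: rhs fails.
  j=5: rhs holds; lhs holds on [3,4]. k = 2.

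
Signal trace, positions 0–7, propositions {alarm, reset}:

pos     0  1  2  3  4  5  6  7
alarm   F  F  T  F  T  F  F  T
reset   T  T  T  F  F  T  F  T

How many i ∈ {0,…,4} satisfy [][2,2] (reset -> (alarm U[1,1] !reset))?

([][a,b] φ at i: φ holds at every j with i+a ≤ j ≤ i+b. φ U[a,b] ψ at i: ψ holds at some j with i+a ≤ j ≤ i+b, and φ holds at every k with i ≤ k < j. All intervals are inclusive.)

Evaluate at each i in [0,4]:
  i=0: ✓ (all of [2,2])
  i=1: ✓ (all of [3,3])
  i=2: ✓ (all of [4,4])
  i=3: ✗ (fails at j=5)
  i=4: ✓ (all of [6,6])
Positions where it holds: {0, 1, 2, 4} → 4.

4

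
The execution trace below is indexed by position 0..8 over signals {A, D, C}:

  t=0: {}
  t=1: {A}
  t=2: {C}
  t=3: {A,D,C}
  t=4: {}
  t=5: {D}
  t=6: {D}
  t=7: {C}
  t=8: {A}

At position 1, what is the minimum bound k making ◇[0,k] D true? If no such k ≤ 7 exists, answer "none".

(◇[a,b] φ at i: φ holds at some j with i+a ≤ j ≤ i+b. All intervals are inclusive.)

Scan j = 1,2,… for D:
  j=1: fails
  j=2: fails
  j=3: holds
First hit at j=3, so smallest k = 3-1 = 2.

2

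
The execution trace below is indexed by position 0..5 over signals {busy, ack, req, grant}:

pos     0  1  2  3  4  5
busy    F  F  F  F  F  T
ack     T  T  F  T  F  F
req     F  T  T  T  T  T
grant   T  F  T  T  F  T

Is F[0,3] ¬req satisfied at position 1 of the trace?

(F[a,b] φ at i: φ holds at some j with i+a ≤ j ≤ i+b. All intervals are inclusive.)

False

Check ¬req at each j in [1,4]:
  j=1: false
  j=2: false
  j=3: false
  j=4: false
No position in the window satisfies it → formula fails.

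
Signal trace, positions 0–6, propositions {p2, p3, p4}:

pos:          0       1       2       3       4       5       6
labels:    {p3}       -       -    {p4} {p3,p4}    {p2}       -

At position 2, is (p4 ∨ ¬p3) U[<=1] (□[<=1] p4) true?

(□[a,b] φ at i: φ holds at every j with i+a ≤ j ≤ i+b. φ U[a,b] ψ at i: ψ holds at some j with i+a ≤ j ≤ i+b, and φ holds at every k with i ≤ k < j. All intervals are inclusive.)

Holds

Need some j in [2,3] with □[<=1] p4, and (p4 ∨ ¬p3) at every k in [2,j-1].
  j=2: □[<=1] p4 — fails at 2.
  j=3: □[<=1] p4 holds; (p4 ∨ ¬p3) holds at every k in [2,2] → satisfied.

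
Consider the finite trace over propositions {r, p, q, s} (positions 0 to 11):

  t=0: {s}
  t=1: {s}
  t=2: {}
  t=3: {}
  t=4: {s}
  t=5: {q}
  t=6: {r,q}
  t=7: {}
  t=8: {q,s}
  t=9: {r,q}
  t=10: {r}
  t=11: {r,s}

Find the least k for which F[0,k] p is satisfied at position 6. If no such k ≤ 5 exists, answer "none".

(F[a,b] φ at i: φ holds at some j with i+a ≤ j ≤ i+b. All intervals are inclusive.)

Scan j = 6,7,… for p:
  j=6: fails
  j=7: fails
  j=8: fails
  j=9: fails
  j=10: fails
  j=11: fails
No j in [6,11] satisfies it → none.

none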